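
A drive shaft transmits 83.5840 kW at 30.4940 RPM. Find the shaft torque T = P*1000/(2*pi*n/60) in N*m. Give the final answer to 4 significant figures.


omega = 2*pi*30.4940/60 = 3.19332 rad/s
T = 83.5840*1000 / 3.19332
T = 26170 N*m


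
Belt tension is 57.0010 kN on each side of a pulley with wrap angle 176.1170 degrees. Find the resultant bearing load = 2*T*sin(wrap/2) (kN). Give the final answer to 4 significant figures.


F = 2 * 57.0010 * sin(176.1170/2 deg)
F = 113.9 kN


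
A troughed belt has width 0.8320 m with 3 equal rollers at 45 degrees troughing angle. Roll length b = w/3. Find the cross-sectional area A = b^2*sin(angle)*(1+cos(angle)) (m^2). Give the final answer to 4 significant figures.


b = 0.8320/3 = 0.277333 m
A = 0.277333^2 * sin(45 deg) * (1 + cos(45 deg))
A = 0.09284 m^2


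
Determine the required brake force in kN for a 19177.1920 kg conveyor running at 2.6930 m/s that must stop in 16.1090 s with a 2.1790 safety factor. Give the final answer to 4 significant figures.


F = 19177.1920 * 2.6930 / 16.1090 * 2.1790 / 1000
F = 6.986 kN


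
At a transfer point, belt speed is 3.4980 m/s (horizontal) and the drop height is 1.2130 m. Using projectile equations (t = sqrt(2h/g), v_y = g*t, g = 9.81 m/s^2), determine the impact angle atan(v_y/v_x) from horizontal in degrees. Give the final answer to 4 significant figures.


t = sqrt(2*1.2130/9.81) = 0.497291 s
v_y = 9.81 * 0.497291 = 4.87842 m/s
angle = atan(4.87842 / 3.4980) = 54.36 deg


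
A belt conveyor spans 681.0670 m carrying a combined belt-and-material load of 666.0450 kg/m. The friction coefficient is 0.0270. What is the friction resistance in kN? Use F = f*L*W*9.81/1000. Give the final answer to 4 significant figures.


F = 0.0270 * 681.0670 * 666.0450 * 9.81 / 1000
F = 120.2 kN


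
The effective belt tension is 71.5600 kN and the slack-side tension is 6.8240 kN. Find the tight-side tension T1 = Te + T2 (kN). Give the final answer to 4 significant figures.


T1 = Te + T2 = 71.5600 + 6.8240
T1 = 78.38 kN


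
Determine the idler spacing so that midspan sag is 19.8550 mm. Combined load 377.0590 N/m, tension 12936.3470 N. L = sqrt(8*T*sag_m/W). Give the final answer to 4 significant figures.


sag = 19.8550/1000 = 0.019855 m
L = sqrt(8 * 12936.3470 * 0.019855 / 377.0590)
L = 2.334 m


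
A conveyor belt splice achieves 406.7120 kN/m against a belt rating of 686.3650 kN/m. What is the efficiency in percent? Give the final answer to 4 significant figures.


Eff = 406.7120 / 686.3650 * 100
Eff = 59.26 %


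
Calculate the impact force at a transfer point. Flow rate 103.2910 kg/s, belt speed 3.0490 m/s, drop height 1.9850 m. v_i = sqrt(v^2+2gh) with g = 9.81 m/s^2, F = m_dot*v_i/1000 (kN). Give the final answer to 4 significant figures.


v_i = sqrt(3.0490^2 + 2*9.81*1.9850) = 6.94565 m/s
F = 103.2910 * 6.94565 / 1000
F = 0.7174 kN


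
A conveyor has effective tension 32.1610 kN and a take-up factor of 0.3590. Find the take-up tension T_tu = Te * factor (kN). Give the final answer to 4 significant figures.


T_tu = 32.1610 * 0.3590
T_tu = 11.55 kN


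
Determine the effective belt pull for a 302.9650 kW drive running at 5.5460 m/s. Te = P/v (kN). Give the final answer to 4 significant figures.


Te = P / v = 302.9650 / 5.5460
Te = 54.63 kN


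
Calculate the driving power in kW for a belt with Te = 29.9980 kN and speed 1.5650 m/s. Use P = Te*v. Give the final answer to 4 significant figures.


P = Te * v = 29.9980 * 1.5650
P = 46.95 kW


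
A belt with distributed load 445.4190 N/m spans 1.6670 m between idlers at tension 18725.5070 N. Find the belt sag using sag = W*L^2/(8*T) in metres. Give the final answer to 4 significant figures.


sag = 445.4190 * 1.6670^2 / (8 * 18725.5070)
sag = 0.008263 m


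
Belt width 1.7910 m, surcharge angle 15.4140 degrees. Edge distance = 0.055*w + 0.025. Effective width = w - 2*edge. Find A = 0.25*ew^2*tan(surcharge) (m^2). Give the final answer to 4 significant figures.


edge = 0.055*1.7910 + 0.025 = 0.123505 m
ew = 1.7910 - 2*0.123505 = 1.54399 m
A = 0.25 * 1.54399^2 * tan(15.4140 deg)
A = 0.1643 m^2


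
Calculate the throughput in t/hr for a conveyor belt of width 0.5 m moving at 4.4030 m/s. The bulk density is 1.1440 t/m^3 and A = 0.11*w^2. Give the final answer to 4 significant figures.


A = 0.11 * 0.5^2 = 0.0275 m^2
C = 0.0275 * 4.4030 * 1.1440 * 3600
C = 498.7 t/hr


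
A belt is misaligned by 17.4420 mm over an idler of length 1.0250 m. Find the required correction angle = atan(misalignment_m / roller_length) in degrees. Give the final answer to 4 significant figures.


misalign_m = 17.4420 / 1000 = 0.017442 m
angle = atan(0.017442 / 1.0250)
angle = 0.9749 deg


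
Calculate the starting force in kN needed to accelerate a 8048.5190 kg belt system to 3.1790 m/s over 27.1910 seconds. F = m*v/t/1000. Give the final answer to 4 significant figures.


F = 8048.5190 * 3.1790 / 27.1910 / 1000
F = 0.9410 kN


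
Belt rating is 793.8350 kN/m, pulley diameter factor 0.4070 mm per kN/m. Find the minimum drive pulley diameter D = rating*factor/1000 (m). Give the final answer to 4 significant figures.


D = 793.8350 * 0.4070 / 1000
D = 0.3231 m


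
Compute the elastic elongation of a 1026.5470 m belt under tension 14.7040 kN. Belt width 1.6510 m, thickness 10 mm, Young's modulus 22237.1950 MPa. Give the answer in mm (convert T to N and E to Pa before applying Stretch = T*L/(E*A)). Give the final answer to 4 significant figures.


A = 1.6510 * 0.01 = 0.01651 m^2
Stretch = 14.7040*1000 * 1026.5470 / (22237.1950e6 * 0.01651) * 1000
Stretch = 41.11 mm


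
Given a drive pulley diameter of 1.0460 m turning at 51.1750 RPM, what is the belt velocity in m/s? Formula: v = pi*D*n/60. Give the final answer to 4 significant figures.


v = pi * 1.0460 * 51.1750 / 60
v = 2.803 m/s


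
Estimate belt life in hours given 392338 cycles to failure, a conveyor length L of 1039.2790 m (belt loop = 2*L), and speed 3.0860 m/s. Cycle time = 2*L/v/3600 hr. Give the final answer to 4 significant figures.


cycle_time = 2 * 1039.2790 / 3.0860 / 3600 = 0.187096 hr
life = 392338 * 0.187096 = 73400 hours


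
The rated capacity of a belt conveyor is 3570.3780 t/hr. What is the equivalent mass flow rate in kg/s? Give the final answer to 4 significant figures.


m_dot = 3570.3780 * 1000 / 3600
m_dot = 991.8 kg/s


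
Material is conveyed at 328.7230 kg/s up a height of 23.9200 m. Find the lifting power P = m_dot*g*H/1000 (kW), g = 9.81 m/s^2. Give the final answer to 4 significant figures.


P = 328.7230 * 9.81 * 23.9200 / 1000
P = 77.14 kW


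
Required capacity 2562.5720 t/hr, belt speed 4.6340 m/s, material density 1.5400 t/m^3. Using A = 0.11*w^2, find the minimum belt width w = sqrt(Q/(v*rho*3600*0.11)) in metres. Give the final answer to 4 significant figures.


A_req = 2562.5720 / (4.6340 * 1.5400 * 3600) = 0.0997463 m^2
w = sqrt(0.0997463 / 0.11)
w = 0.9523 m


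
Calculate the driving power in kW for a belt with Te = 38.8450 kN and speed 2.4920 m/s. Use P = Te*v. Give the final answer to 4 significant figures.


P = Te * v = 38.8450 * 2.4920
P = 96.80 kW


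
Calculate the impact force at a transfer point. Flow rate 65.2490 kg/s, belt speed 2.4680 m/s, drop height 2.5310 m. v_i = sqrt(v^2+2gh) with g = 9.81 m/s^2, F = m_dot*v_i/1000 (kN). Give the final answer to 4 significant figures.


v_i = sqrt(2.4680^2 + 2*9.81*2.5310) = 7.46654 m/s
F = 65.2490 * 7.46654 / 1000
F = 0.4872 kN


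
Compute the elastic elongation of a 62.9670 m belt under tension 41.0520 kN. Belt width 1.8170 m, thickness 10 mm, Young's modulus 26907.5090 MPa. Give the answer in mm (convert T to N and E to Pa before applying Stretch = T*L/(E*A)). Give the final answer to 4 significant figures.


A = 1.8170 * 0.01 = 0.01817 m^2
Stretch = 41.0520*1000 * 62.9670 / (26907.5090e6 * 0.01817) * 1000
Stretch = 5.287 mm


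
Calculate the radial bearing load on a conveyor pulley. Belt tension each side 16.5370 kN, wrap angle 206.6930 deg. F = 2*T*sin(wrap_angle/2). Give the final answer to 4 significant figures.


F = 2 * 16.5370 * sin(206.6930/2 deg)
F = 32.18 kN


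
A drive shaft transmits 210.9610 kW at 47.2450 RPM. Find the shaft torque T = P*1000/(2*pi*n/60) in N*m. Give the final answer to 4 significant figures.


omega = 2*pi*47.2450/60 = 4.94748 rad/s
T = 210.9610*1000 / 4.94748
T = 42640 N*m


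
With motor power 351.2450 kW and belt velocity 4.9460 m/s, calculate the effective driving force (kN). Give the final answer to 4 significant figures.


Te = P / v = 351.2450 / 4.9460
Te = 71.02 kN


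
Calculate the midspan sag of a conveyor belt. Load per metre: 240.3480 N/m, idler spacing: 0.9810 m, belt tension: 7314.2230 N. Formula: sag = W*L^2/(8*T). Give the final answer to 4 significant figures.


sag = 240.3480 * 0.9810^2 / (8 * 7314.2230)
sag = 0.003953 m


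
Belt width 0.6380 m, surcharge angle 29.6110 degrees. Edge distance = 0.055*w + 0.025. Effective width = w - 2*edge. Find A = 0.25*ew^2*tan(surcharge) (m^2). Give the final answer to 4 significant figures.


edge = 0.055*0.6380 + 0.025 = 0.06009 m
ew = 0.6380 - 2*0.06009 = 0.51782 m
A = 0.25 * 0.51782^2 * tan(29.6110 deg)
A = 0.03810 m^2


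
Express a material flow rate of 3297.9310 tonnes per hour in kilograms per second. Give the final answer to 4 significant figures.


m_dot = 3297.9310 * 1000 / 3600
m_dot = 916.1 kg/s


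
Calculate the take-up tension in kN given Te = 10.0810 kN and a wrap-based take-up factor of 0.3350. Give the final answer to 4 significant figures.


T_tu = 10.0810 * 0.3350
T_tu = 3.377 kN


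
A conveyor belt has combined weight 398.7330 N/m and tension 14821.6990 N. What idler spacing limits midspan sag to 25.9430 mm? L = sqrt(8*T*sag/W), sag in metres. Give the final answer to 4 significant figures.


sag = 25.9430/1000 = 0.025943 m
L = sqrt(8 * 14821.6990 * 0.025943 / 398.7330)
L = 2.778 m


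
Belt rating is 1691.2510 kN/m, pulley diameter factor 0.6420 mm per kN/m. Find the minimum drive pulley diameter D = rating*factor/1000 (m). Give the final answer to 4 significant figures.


D = 1691.2510 * 0.6420 / 1000
D = 1.086 m


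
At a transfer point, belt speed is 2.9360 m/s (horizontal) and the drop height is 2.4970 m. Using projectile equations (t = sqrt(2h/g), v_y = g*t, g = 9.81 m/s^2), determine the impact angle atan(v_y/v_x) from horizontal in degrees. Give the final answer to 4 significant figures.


t = sqrt(2*2.4970/9.81) = 0.713493 s
v_y = 9.81 * 0.713493 = 6.99937 m/s
angle = atan(6.99937 / 2.9360) = 67.24 deg


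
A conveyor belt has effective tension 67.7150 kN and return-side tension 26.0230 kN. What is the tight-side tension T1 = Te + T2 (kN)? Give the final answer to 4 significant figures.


T1 = Te + T2 = 67.7150 + 26.0230
T1 = 93.74 kN


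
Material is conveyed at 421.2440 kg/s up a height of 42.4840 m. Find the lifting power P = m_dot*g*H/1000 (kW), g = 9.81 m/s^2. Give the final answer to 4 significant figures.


P = 421.2440 * 9.81 * 42.4840 / 1000
P = 175.6 kW


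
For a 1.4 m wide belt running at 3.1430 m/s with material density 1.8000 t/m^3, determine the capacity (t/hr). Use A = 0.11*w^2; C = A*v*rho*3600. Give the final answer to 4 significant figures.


A = 0.11 * 1.4^2 = 0.2156 m^2
C = 0.2156 * 3.1430 * 1.8000 * 3600
C = 4391 t/hr


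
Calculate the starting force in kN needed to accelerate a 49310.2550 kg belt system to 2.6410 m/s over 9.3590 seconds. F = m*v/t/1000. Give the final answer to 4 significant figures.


F = 49310.2550 * 2.6410 / 9.3590 / 1000
F = 13.91 kN


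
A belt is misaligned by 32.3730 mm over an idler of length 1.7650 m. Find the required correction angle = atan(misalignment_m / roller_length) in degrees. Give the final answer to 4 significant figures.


misalign_m = 32.3730 / 1000 = 0.032373 m
angle = atan(0.032373 / 1.7650)
angle = 1.051 deg


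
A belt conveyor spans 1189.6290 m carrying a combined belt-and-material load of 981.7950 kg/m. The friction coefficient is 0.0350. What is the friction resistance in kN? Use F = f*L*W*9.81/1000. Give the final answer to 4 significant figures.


F = 0.0350 * 1189.6290 * 981.7950 * 9.81 / 1000
F = 401.0 kN


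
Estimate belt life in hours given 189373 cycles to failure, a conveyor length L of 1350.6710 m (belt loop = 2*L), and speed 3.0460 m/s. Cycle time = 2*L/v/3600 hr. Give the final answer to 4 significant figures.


cycle_time = 2 * 1350.6710 / 3.0460 / 3600 = 0.246347 hr
life = 189373 * 0.246347 = 46650 hours


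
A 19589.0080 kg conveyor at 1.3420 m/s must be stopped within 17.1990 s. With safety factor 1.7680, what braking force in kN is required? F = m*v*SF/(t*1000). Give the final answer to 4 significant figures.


F = 19589.0080 * 1.3420 / 17.1990 * 1.7680 / 1000
F = 2.702 kN


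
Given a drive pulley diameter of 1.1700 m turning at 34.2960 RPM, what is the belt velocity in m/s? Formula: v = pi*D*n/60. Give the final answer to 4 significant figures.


v = pi * 1.1700 * 34.2960 / 60
v = 2.101 m/s


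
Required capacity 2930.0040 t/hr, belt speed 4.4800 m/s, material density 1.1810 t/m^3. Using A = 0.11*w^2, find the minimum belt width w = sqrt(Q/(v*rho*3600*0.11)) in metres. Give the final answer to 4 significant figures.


A_req = 2930.0040 / (4.4800 * 1.1810 * 3600) = 0.153829 m^2
w = sqrt(0.153829 / 0.11)
w = 1.183 m


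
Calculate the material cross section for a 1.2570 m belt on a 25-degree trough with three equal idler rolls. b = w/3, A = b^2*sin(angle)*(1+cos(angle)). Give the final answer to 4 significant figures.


b = 1.2570/3 = 0.419 m
A = 0.419^2 * sin(25 deg) * (1 + cos(25 deg))
A = 0.1414 m^2


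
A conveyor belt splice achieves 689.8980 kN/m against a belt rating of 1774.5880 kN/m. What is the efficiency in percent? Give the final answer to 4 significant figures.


Eff = 689.8980 / 1774.5880 * 100
Eff = 38.88 %


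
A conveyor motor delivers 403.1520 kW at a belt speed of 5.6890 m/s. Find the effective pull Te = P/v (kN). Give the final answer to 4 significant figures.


Te = P / v = 403.1520 / 5.6890
Te = 70.87 kN


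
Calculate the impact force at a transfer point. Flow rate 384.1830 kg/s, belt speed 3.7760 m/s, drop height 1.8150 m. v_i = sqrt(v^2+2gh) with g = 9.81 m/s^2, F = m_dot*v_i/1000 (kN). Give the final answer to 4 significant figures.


v_i = sqrt(3.7760^2 + 2*9.81*1.8150) = 7.06176 m/s
F = 384.1830 * 7.06176 / 1000
F = 2.713 kN


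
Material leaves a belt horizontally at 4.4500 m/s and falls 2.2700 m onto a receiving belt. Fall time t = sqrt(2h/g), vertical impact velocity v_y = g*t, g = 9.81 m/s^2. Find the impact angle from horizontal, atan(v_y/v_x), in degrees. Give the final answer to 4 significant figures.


t = sqrt(2*2.2700/9.81) = 0.680289 s
v_y = 9.81 * 0.680289 = 6.67364 m/s
angle = atan(6.67364 / 4.4500) = 56.30 deg


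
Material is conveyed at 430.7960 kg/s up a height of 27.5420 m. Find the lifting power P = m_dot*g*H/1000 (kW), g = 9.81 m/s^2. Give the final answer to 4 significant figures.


P = 430.7960 * 9.81 * 27.5420 / 1000
P = 116.4 kW


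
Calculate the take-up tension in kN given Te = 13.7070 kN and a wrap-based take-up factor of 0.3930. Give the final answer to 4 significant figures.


T_tu = 13.7070 * 0.3930
T_tu = 5.387 kN


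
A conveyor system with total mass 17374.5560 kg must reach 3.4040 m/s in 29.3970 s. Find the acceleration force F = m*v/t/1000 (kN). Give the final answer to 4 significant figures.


F = 17374.5560 * 3.4040 / 29.3970 / 1000
F = 2.012 kN


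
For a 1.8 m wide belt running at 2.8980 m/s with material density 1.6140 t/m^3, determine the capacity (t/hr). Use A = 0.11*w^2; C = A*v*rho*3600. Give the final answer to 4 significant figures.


A = 0.11 * 1.8^2 = 0.3564 m^2
C = 0.3564 * 2.8980 * 1.6140 * 3600
C = 6001 t/hr


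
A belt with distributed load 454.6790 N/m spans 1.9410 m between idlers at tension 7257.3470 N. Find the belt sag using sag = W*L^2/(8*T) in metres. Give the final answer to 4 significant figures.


sag = 454.6790 * 1.9410^2 / (8 * 7257.3470)
sag = 0.02950 m


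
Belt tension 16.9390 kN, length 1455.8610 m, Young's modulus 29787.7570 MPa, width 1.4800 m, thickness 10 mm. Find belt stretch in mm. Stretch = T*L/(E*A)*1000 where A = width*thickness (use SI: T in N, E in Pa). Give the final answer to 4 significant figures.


A = 1.4800 * 0.01 = 0.01480 m^2
Stretch = 16.9390*1000 * 1455.8610 / (29787.7570e6 * 0.01480) * 1000
Stretch = 55.94 mm


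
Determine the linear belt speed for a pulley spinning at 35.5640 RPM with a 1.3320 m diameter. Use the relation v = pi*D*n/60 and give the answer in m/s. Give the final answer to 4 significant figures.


v = pi * 1.3320 * 35.5640 / 60
v = 2.480 m/s


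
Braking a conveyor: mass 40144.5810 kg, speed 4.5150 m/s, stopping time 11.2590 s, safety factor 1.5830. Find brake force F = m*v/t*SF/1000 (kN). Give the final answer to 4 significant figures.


F = 40144.5810 * 4.5150 / 11.2590 * 1.5830 / 1000
F = 25.48 kN


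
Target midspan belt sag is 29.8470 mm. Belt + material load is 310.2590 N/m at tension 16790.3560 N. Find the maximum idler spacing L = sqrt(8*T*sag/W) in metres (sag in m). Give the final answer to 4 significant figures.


sag = 29.8470/1000 = 0.029847 m
L = sqrt(8 * 16790.3560 * 0.029847 / 310.2590)
L = 3.595 m


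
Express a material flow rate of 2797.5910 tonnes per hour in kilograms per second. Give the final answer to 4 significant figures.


m_dot = 2797.5910 * 1000 / 3600
m_dot = 777.1 kg/s


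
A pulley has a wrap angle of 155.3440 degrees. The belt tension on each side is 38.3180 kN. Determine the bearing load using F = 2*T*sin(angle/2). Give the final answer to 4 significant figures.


F = 2 * 38.3180 * sin(155.3440/2 deg)
F = 74.87 kN


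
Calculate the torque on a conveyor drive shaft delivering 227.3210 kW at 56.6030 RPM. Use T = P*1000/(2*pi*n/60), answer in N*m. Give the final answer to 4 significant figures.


omega = 2*pi*56.6030/60 = 5.92745 rad/s
T = 227.3210*1000 / 5.92745
T = 38350 N*m


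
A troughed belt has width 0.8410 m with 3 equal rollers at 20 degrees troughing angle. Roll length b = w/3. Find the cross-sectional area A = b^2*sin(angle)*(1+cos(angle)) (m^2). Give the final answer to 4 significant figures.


b = 0.8410/3 = 0.280333 m
A = 0.280333^2 * sin(20 deg) * (1 + cos(20 deg))
A = 0.05214 m^2


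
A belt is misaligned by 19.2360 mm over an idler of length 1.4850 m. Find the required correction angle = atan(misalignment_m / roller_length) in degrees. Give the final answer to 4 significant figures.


misalign_m = 19.2360 / 1000 = 0.019236 m
angle = atan(0.019236 / 1.4850)
angle = 0.7421 deg


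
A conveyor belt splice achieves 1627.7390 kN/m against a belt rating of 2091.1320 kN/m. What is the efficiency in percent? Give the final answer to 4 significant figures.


Eff = 1627.7390 / 2091.1320 * 100
Eff = 77.84 %


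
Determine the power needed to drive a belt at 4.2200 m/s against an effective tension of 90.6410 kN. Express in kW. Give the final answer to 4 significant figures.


P = Te * v = 90.6410 * 4.2200
P = 382.5 kW


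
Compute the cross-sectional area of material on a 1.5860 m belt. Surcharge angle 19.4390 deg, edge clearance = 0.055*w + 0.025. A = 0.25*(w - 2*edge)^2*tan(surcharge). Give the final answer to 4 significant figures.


edge = 0.055*1.5860 + 0.025 = 0.11223 m
ew = 1.5860 - 2*0.11223 = 1.36154 m
A = 0.25 * 1.36154^2 * tan(19.4390 deg)
A = 0.1636 m^2


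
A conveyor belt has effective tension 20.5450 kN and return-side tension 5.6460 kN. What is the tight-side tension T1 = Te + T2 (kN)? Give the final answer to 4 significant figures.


T1 = Te + T2 = 20.5450 + 5.6460
T1 = 26.19 kN


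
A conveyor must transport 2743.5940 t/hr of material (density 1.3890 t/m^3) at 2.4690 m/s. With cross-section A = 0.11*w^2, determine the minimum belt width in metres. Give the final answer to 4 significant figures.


A_req = 2743.5940 / (2.4690 * 1.3890 * 3600) = 0.222226 m^2
w = sqrt(0.222226 / 0.11)
w = 1.421 m


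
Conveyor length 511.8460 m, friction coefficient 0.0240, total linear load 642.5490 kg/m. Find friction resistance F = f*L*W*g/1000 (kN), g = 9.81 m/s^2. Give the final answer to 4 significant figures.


F = 0.0240 * 511.8460 * 642.5490 * 9.81 / 1000
F = 77.43 kN


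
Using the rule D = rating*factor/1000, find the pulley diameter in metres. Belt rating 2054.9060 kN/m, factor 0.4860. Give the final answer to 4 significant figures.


D = 2054.9060 * 0.4860 / 1000
D = 0.9987 m


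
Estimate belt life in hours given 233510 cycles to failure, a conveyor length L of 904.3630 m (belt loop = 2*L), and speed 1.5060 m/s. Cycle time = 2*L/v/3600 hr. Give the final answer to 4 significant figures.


cycle_time = 2 * 904.3630 / 1.5060 / 3600 = 0.333615 hr
life = 233510 * 0.333615 = 77900 hours


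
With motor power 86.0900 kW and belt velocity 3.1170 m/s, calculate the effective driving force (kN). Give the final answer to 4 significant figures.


Te = P / v = 86.0900 / 3.1170
Te = 27.62 kN


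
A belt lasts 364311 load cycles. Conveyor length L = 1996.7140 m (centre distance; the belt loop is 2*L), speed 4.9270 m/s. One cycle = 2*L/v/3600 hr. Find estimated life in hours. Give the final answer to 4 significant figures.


cycle_time = 2 * 1996.7140 / 4.9270 / 3600 = 0.225144 hr
life = 364311 * 0.225144 = 82020 hours


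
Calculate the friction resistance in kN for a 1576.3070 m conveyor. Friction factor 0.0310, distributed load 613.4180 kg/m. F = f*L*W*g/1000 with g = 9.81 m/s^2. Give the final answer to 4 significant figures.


F = 0.0310 * 1576.3070 * 613.4180 * 9.81 / 1000
F = 294.1 kN


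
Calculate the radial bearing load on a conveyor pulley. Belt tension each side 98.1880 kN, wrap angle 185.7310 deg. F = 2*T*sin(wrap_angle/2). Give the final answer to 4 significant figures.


F = 2 * 98.1880 * sin(185.7310/2 deg)
F = 196.1 kN


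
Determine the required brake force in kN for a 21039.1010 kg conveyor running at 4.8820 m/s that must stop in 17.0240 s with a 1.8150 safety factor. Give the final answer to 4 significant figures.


F = 21039.1010 * 4.8820 / 17.0240 * 1.8150 / 1000
F = 10.95 kN


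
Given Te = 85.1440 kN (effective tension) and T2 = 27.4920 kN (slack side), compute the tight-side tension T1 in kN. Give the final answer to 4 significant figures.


T1 = Te + T2 = 85.1440 + 27.4920
T1 = 112.6 kN


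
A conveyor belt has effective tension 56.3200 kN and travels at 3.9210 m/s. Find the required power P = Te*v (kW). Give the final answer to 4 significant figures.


P = Te * v = 56.3200 * 3.9210
P = 220.8 kW


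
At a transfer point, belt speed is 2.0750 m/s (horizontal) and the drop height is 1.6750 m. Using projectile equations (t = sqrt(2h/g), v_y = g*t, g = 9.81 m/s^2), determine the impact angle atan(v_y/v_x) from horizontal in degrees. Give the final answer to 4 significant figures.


t = sqrt(2*1.6750/9.81) = 0.58437 s
v_y = 9.81 * 0.58437 = 5.73267 m/s
angle = atan(5.73267 / 2.0750) = 70.10 deg


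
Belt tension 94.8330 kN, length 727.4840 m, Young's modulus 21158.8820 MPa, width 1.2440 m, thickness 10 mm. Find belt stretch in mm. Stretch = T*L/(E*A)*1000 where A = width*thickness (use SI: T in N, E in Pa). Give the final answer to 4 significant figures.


A = 1.2440 * 0.01 = 0.01244 m^2
Stretch = 94.8330*1000 * 727.4840 / (21158.8820e6 * 0.01244) * 1000
Stretch = 262.1 mm


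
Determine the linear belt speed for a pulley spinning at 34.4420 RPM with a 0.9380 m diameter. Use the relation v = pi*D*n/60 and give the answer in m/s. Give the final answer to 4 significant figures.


v = pi * 0.9380 * 34.4420 / 60
v = 1.692 m/s


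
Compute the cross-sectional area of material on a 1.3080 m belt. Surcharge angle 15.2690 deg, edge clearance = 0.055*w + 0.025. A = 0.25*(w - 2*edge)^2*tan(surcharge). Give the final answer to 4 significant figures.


edge = 0.055*1.3080 + 0.025 = 0.09694 m
ew = 1.3080 - 2*0.09694 = 1.11412 m
A = 0.25 * 1.11412^2 * tan(15.2690 deg)
A = 0.08471 m^2


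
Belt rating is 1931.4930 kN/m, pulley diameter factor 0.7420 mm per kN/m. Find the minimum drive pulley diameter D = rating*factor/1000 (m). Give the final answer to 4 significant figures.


D = 1931.4930 * 0.7420 / 1000
D = 1.433 m


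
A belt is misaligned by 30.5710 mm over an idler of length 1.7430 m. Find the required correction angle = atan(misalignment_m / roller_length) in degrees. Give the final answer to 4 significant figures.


misalign_m = 30.5710 / 1000 = 0.030571 m
angle = atan(0.030571 / 1.7430)
angle = 1.005 deg


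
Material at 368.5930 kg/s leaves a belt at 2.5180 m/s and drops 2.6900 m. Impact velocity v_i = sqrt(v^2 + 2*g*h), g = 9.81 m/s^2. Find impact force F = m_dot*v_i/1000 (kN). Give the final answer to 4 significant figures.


v_i = sqrt(2.5180^2 + 2*9.81*2.6900) = 7.68883 m/s
F = 368.5930 * 7.68883 / 1000
F = 2.834 kN


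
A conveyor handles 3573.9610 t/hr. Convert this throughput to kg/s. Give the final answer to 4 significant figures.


m_dot = 3573.9610 * 1000 / 3600
m_dot = 992.8 kg/s


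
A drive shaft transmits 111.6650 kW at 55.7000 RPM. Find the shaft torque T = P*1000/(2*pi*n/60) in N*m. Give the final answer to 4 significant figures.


omega = 2*pi*55.7000/60 = 5.83289 rad/s
T = 111.6650*1000 / 5.83289
T = 19140 N*m


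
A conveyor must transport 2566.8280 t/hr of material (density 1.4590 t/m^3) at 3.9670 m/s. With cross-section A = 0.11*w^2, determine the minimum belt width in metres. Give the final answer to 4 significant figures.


A_req = 2566.8280 / (3.9670 * 1.4590 * 3600) = 0.12319 m^2
w = sqrt(0.12319 / 0.11)
w = 1.058 m


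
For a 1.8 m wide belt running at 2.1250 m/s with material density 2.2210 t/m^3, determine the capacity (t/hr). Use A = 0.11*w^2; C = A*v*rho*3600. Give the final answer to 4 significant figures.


A = 0.11 * 1.8^2 = 0.3564 m^2
C = 0.3564 * 2.1250 * 2.2210 * 3600
C = 6055 t/hr


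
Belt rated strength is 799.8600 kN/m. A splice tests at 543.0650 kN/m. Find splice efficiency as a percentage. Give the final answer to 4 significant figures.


Eff = 543.0650 / 799.8600 * 100
Eff = 67.90 %


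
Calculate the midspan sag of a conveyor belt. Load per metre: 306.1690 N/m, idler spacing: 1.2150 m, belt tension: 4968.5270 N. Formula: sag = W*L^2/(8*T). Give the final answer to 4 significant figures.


sag = 306.1690 * 1.2150^2 / (8 * 4968.5270)
sag = 0.01137 m


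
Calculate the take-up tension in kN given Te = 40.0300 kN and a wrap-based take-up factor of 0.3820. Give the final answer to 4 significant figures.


T_tu = 40.0300 * 0.3820
T_tu = 15.29 kN


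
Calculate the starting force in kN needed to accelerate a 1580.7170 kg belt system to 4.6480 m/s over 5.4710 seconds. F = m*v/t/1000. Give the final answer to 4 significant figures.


F = 1580.7170 * 4.6480 / 5.4710 / 1000
F = 1.343 kN


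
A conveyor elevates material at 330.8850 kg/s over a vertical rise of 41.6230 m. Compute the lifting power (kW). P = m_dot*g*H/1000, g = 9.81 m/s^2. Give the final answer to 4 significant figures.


P = 330.8850 * 9.81 * 41.6230 / 1000
P = 135.1 kW


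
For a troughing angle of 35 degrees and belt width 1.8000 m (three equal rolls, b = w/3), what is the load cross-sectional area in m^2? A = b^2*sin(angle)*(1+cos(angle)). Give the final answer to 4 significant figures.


b = 1.8000/3 = 0.6 m
A = 0.6^2 * sin(35 deg) * (1 + cos(35 deg))
A = 0.3756 m^2


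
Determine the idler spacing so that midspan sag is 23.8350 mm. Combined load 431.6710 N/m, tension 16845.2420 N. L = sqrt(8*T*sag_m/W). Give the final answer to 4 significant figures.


sag = 23.8350/1000 = 0.023835 m
L = sqrt(8 * 16845.2420 * 0.023835 / 431.6710)
L = 2.728 m


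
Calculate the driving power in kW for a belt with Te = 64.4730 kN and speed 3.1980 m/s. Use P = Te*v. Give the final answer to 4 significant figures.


P = Te * v = 64.4730 * 3.1980
P = 206.2 kW


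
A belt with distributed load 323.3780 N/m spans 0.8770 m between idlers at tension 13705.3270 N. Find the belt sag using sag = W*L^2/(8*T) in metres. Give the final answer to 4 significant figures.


sag = 323.3780 * 0.8770^2 / (8 * 13705.3270)
sag = 0.002268 m


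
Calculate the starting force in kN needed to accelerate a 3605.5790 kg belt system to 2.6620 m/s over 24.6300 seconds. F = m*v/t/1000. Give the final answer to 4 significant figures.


F = 3605.5790 * 2.6620 / 24.6300 / 1000
F = 0.3897 kN


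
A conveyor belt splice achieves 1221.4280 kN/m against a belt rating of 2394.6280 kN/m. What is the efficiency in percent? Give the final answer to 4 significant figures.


Eff = 1221.4280 / 2394.6280 * 100
Eff = 51.01 %


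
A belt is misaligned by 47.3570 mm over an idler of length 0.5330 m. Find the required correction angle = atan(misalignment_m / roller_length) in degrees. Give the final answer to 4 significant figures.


misalign_m = 47.3570 / 1000 = 0.047357 m
angle = atan(0.047357 / 0.5330)
angle = 5.077 deg


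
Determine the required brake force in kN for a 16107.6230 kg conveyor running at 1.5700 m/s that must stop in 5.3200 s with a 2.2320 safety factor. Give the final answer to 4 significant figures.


F = 16107.6230 * 1.5700 / 5.3200 * 2.2320 / 1000
F = 10.61 kN


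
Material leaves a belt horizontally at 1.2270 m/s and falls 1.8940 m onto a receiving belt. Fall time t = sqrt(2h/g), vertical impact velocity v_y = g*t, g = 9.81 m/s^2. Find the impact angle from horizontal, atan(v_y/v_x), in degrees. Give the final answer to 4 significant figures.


t = sqrt(2*1.8940/9.81) = 0.621399 s
v_y = 9.81 * 0.621399 = 6.09592 m/s
angle = atan(6.09592 / 1.2270) = 78.62 deg


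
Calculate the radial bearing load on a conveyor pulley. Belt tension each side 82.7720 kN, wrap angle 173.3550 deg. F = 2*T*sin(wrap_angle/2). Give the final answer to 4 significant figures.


F = 2 * 82.7720 * sin(173.3550/2 deg)
F = 165.3 kN


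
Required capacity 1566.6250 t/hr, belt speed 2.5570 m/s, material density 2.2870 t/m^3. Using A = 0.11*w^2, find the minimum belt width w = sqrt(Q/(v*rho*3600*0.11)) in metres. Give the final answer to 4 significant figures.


A_req = 1566.6250 / (2.5570 * 2.2870 * 3600) = 0.0744159 m^2
w = sqrt(0.0744159 / 0.11)
w = 0.8225 m


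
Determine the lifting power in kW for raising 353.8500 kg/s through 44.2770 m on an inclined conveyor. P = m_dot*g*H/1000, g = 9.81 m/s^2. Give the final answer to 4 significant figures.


P = 353.8500 * 9.81 * 44.2770 / 1000
P = 153.7 kW


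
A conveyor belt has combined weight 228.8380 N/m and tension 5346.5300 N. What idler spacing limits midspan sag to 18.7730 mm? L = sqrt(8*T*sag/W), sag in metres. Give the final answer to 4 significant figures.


sag = 18.7730/1000 = 0.018773 m
L = sqrt(8 * 5346.5300 * 0.018773 / 228.8380)
L = 1.873 m


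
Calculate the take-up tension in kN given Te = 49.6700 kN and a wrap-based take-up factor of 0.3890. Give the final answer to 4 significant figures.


T_tu = 49.6700 * 0.3890
T_tu = 19.32 kN


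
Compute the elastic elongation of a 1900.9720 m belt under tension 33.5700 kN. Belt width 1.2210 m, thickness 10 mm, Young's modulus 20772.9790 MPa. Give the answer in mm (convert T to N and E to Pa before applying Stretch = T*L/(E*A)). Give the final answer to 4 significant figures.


A = 1.2210 * 0.01 = 0.01221 m^2
Stretch = 33.5700*1000 * 1900.9720 / (20772.9790e6 * 0.01221) * 1000
Stretch = 251.6 mm


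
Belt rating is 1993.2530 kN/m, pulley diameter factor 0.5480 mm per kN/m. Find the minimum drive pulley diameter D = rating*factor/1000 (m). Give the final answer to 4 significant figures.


D = 1993.2530 * 0.5480 / 1000
D = 1.092 m


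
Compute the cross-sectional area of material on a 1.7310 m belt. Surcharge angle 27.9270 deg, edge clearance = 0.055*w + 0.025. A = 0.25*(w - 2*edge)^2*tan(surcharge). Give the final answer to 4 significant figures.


edge = 0.055*1.7310 + 0.025 = 0.120205 m
ew = 1.7310 - 2*0.120205 = 1.49059 m
A = 0.25 * 1.49059^2 * tan(27.9270 deg)
A = 0.2944 m^2


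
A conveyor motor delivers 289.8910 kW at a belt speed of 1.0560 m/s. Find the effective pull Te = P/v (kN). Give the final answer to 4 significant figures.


Te = P / v = 289.8910 / 1.0560
Te = 274.5 kN


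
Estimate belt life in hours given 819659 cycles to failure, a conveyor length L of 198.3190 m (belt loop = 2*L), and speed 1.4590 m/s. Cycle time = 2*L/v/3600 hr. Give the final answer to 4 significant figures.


cycle_time = 2 * 198.3190 / 1.4590 / 3600 = 0.0755156 hr
life = 819659 * 0.0755156 = 61900 hours


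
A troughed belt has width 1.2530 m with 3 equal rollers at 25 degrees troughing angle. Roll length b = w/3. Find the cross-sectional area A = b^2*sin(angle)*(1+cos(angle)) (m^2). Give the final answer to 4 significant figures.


b = 1.2530/3 = 0.417667 m
A = 0.417667^2 * sin(25 deg) * (1 + cos(25 deg))
A = 0.1405 m^2


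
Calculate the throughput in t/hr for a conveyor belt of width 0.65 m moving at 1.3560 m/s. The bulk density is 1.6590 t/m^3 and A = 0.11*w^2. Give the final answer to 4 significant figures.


A = 0.11 * 0.65^2 = 0.046475 m^2
C = 0.046475 * 1.3560 * 1.6590 * 3600
C = 376.4 t/hr


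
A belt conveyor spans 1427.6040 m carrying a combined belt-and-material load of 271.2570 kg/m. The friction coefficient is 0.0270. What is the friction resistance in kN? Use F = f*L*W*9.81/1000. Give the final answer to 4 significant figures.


F = 0.0270 * 1427.6040 * 271.2570 * 9.81 / 1000
F = 102.6 kN


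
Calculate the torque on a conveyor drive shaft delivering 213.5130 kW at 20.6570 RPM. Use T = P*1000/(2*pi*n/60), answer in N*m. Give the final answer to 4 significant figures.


omega = 2*pi*20.6570/60 = 2.1632 rad/s
T = 213.5130*1000 / 2.1632
T = 98700 N*m


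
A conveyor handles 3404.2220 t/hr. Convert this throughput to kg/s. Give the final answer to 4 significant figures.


m_dot = 3404.2220 * 1000 / 3600
m_dot = 945.6 kg/s


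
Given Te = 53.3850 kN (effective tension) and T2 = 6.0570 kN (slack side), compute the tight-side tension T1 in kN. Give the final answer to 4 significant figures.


T1 = Te + T2 = 53.3850 + 6.0570
T1 = 59.44 kN


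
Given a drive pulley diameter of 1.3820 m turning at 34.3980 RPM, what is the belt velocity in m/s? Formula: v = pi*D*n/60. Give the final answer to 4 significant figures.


v = pi * 1.3820 * 34.3980 / 60
v = 2.489 m/s


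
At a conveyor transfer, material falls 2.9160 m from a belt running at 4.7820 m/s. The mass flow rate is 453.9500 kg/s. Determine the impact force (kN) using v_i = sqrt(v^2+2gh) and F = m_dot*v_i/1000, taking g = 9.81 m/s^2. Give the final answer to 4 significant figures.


v_i = sqrt(4.7820^2 + 2*9.81*2.9160) = 8.94871 m/s
F = 453.9500 * 8.94871 / 1000
F = 4.062 kN


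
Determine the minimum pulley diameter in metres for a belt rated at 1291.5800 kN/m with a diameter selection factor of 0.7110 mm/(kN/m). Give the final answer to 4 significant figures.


D = 1291.5800 * 0.7110 / 1000
D = 0.9183 m


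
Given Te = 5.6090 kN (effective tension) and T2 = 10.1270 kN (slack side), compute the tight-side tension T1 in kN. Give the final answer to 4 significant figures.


T1 = Te + T2 = 5.6090 + 10.1270
T1 = 15.74 kN


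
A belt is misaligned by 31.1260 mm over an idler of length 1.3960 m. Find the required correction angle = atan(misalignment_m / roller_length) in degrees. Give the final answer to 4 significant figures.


misalign_m = 31.1260 / 1000 = 0.031126 m
angle = atan(0.031126 / 1.3960)
angle = 1.277 deg


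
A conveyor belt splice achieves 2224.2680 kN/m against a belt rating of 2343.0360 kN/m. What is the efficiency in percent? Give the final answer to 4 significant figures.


Eff = 2224.2680 / 2343.0360 * 100
Eff = 94.93 %


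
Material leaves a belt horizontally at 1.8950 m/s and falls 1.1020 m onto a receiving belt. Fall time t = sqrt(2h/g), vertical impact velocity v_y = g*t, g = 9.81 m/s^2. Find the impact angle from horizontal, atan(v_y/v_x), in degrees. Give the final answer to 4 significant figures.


t = sqrt(2*1.1020/9.81) = 0.473992 s
v_y = 9.81 * 0.473992 = 4.64986 m/s
angle = atan(4.64986 / 1.8950) = 67.83 deg


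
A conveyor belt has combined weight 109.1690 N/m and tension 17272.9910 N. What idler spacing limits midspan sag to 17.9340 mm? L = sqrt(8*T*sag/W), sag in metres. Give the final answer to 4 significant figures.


sag = 17.9340/1000 = 0.017934 m
L = sqrt(8 * 17272.9910 * 0.017934 / 109.1690)
L = 4.765 m


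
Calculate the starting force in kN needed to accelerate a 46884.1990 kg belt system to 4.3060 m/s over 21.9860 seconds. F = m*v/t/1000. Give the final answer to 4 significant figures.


F = 46884.1990 * 4.3060 / 21.9860 / 1000
F = 9.182 kN


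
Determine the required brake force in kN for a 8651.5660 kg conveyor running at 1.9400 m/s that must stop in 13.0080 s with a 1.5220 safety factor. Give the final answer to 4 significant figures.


F = 8651.5660 * 1.9400 / 13.0080 * 1.5220 / 1000
F = 1.964 kN


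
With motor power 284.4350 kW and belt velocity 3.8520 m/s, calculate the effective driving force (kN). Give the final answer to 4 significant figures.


Te = P / v = 284.4350 / 3.8520
Te = 73.84 kN


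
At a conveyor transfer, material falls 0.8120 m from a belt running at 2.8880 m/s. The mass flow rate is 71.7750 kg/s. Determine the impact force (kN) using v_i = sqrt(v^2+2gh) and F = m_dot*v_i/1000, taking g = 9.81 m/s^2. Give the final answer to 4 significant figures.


v_i = sqrt(2.8880^2 + 2*9.81*0.8120) = 4.92666 m/s
F = 71.7750 * 4.92666 / 1000
F = 0.3536 kN


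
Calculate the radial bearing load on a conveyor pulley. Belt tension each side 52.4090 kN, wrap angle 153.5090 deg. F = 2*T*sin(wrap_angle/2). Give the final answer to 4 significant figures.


F = 2 * 52.4090 * sin(153.5090/2 deg)
F = 102.0 kN


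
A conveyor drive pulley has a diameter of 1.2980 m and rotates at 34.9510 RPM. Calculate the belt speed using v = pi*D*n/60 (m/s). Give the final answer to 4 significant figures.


v = pi * 1.2980 * 34.9510 / 60
v = 2.375 m/s


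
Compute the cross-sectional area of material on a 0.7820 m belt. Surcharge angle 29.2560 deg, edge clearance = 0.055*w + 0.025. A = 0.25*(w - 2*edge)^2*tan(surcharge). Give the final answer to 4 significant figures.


edge = 0.055*0.7820 + 0.025 = 0.06801 m
ew = 0.7820 - 2*0.06801 = 0.64598 m
A = 0.25 * 0.64598^2 * tan(29.2560 deg)
A = 0.05844 m^2


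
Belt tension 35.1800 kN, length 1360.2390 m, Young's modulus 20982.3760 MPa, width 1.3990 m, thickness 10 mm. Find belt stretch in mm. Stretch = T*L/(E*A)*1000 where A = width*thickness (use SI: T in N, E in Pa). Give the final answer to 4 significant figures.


A = 1.3990 * 0.01 = 0.01399 m^2
Stretch = 35.1800*1000 * 1360.2390 / (20982.3760e6 * 0.01399) * 1000
Stretch = 163.0 mm


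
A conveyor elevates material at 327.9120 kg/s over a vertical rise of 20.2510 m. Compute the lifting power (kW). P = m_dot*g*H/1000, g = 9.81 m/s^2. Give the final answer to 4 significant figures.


P = 327.9120 * 9.81 * 20.2510 / 1000
P = 65.14 kW


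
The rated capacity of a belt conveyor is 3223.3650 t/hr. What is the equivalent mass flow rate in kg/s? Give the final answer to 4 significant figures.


m_dot = 3223.3650 * 1000 / 3600
m_dot = 895.4 kg/s


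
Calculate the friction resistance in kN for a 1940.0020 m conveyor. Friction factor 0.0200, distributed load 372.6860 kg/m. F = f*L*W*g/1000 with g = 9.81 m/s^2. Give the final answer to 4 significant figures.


F = 0.0200 * 1940.0020 * 372.6860 * 9.81 / 1000
F = 141.9 kN


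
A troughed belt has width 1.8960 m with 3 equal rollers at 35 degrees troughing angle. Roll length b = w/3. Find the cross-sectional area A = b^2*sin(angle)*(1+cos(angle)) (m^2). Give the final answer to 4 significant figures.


b = 1.8960/3 = 0.632 m
A = 0.632^2 * sin(35 deg) * (1 + cos(35 deg))
A = 0.4168 m^2
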